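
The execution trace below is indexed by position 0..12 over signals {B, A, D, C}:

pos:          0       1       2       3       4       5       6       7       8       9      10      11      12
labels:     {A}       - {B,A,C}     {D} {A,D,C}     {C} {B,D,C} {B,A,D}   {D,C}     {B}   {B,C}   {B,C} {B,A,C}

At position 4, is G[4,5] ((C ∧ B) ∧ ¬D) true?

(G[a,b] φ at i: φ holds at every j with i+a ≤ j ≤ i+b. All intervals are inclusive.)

No

Check ((C ∧ B) ∧ ¬D) at every j in [8,9]:
  j=8: false
  j=9: false
Fails at j=8 → formula fails.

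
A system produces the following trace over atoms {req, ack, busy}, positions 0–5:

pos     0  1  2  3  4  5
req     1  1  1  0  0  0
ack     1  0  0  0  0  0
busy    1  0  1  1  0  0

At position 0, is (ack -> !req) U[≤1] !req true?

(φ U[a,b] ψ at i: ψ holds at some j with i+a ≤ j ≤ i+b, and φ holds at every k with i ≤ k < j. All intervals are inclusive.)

No

Need some j in [0,1] with !req, and (ack -> !req) at every k in [0,j-1].
  j=0: !req false.
  j=1: !req false.
No j in the window works → until fails.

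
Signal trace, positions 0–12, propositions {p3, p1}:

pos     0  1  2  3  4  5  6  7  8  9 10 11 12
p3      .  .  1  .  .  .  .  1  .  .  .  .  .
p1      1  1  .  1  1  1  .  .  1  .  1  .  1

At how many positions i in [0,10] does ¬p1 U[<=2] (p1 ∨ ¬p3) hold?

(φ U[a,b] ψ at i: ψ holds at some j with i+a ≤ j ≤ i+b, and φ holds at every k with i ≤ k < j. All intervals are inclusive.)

11

Evaluate at each i in [0,10]:
  i=0: ✓ (rhs at j=0)
  i=1: ✓ (rhs at j=1)
  i=2: ✓ (rhs at j=3; lhs holds on [2,2])
  i=3: ✓ (rhs at j=3)
  i=4: ✓ (rhs at j=4)
  i=5: ✓ (rhs at j=5)
  i=6: ✓ (rhs at j=6)
  i=7: ✓ (rhs at j=8; lhs holds on [7,7])
  i=8: ✓ (rhs at j=8)
  i=9: ✓ (rhs at j=9)
  i=10: ✓ (rhs at j=10)
Positions where it holds: {0, 1, 2, 3, 4, 5, 6, 7, 8, 9, 10} → 11.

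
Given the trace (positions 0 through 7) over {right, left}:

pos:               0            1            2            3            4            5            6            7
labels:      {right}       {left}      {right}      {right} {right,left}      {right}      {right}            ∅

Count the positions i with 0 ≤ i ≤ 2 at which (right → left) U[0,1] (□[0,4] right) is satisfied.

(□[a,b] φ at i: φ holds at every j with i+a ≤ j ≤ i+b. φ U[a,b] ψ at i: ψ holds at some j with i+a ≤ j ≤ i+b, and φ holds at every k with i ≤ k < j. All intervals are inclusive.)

2

Evaluate at each i in [0,2]:
  i=0: ✗ (no rhs in [0,1])
  i=1: ✓ (rhs at j=2; lhs holds on [1,1])
  i=2: ✓ (rhs at j=2)
Positions where it holds: {1, 2} → 2.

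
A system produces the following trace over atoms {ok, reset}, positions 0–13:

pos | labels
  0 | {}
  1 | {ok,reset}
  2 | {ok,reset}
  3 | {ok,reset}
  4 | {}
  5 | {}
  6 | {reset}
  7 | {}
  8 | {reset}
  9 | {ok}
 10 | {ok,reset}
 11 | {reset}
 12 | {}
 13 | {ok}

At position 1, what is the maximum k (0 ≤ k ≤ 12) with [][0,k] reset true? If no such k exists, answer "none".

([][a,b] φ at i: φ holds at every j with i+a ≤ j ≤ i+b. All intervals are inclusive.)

reset must hold from j=1 onward; find where it first fails.
  j=1: holds
  j=2: holds
  j=3: holds
  j=4: fails
Holds on [1,3], so largest k = 2.

2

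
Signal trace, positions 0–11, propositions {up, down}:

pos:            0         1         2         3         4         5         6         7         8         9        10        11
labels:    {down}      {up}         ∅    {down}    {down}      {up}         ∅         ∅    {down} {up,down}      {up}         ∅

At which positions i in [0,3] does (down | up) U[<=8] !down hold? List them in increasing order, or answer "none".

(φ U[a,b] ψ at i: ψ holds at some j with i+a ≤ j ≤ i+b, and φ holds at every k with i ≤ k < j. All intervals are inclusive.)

0, 1, 2, 3

Evaluate at each i in [0,3]:
  i=0: ✓ (rhs at j=1; lhs holds on [0,0])
  i=1: ✓ (rhs at j=1)
  i=2: ✓ (rhs at j=2)
  i=3: ✓ (rhs at j=5; lhs holds on [3,4])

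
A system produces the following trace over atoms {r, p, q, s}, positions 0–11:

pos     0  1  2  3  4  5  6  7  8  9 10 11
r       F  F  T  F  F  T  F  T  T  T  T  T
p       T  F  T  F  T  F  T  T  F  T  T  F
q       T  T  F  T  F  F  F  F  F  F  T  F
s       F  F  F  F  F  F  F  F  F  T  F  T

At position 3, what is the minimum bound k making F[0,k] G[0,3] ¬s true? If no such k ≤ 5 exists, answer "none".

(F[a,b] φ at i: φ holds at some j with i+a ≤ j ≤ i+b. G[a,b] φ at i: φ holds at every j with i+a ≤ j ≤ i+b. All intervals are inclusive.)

Scan j = 3,4,… for G[0,3] ¬s:
  j=3: holds
First hit at j=3, so smallest k = 3-3 = 0.

0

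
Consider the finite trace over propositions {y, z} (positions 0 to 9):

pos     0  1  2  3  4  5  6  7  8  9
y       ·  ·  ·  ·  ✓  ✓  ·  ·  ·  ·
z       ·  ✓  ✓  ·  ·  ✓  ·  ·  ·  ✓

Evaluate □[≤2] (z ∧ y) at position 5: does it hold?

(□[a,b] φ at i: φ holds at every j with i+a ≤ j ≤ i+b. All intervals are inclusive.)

Does not hold

Check (z ∧ y) at every j in [5,7]:
  j=5: true
  j=6: false
  j=7: false
Fails at j=6 → formula fails.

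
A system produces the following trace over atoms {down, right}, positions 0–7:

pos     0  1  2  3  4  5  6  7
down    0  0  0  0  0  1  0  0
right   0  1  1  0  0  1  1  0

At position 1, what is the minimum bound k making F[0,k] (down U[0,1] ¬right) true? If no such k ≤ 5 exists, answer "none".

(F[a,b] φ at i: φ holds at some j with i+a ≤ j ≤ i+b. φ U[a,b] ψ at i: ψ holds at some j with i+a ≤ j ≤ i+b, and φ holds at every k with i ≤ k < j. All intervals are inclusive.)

2

Scan j = 1,2,… for (down U[0,1] ¬right):
  j=1: fails
  j=2: fails
  j=3: holds
First hit at j=3, so smallest k = 3-1 = 2.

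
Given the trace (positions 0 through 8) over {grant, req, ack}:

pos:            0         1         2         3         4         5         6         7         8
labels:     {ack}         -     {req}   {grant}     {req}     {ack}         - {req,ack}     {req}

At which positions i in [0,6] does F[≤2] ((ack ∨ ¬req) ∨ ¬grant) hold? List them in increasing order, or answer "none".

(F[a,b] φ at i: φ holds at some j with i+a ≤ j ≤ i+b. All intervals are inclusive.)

Evaluate at each i in [0,6]:
  i=0: ✓ (witness j=0)
  i=1: ✓ (witness j=1)
  i=2: ✓ (witness j=2)
  i=3: ✓ (witness j=3)
  i=4: ✓ (witness j=4)
  i=5: ✓ (witness j=5)
  i=6: ✓ (witness j=6)

0, 1, 2, 3, 4, 5, 6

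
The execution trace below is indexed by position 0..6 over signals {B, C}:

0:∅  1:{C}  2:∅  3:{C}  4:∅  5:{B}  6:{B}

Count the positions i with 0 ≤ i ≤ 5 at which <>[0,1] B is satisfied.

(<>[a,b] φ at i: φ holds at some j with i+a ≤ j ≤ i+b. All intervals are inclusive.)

2

Evaluate at each i in [0,5]:
  i=0: ✗ (none in [0,1])
  i=1: ✗ (none in [1,2])
  i=2: ✗ (none in [2,3])
  i=3: ✗ (none in [3,4])
  i=4: ✓ (witness j=5)
  i=5: ✓ (witness j=5)
Positions where it holds: {4, 5} → 2.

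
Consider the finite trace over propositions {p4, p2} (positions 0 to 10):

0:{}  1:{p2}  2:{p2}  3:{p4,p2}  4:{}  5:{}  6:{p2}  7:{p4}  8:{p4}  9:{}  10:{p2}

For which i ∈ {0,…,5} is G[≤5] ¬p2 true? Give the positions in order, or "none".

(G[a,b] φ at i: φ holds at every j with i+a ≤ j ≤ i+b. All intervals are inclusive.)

Evaluate at each i in [0,5]:
  i=0: ✗ (fails at j=1)
  i=1: ✗ (fails at j=1)
  i=2: ✗ (fails at j=2)
  i=3: ✗ (fails at j=3)
  i=4: ✗ (fails at j=6)
  i=5: ✗ (fails at j=6)

none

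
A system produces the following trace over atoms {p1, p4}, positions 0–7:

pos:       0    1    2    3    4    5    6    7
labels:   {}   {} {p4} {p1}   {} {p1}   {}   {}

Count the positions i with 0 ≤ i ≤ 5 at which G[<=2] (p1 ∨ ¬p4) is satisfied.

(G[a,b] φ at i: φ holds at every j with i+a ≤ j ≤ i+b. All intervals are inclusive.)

3

Evaluate at each i in [0,5]:
  i=0: ✗ (fails at j=2)
  i=1: ✗ (fails at j=2)
  i=2: ✗ (fails at j=2)
  i=3: ✓ (all of [3,5])
  i=4: ✓ (all of [4,6])
  i=5: ✓ (all of [5,7])
Positions where it holds: {3, 4, 5} → 3.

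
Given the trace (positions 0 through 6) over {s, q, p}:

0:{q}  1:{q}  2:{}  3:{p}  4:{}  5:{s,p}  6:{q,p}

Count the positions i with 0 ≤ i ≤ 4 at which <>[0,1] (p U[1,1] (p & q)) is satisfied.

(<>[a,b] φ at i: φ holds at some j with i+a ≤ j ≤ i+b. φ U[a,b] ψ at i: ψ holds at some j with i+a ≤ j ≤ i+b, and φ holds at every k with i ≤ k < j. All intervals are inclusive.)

Evaluate at each i in [0,4]:
  i=0: ✗ (none in [0,1])
  i=1: ✗ (none in [1,2])
  i=2: ✗ (none in [2,3])
  i=3: ✗ (none in [3,4])
  i=4: ✓ (witness j=5)
Positions where it holds: {4} → 1.

1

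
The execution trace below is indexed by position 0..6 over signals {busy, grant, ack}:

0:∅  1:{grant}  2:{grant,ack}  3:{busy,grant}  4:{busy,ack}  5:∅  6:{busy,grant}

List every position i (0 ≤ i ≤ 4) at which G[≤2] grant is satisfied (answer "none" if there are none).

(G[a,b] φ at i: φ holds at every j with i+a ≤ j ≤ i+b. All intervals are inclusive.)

1

Evaluate at each i in [0,4]:
  i=0: ✗ (fails at j=0)
  i=1: ✓ (all of [1,3])
  i=2: ✗ (fails at j=4)
  i=3: ✗ (fails at j=4)
  i=4: ✗ (fails at j=4)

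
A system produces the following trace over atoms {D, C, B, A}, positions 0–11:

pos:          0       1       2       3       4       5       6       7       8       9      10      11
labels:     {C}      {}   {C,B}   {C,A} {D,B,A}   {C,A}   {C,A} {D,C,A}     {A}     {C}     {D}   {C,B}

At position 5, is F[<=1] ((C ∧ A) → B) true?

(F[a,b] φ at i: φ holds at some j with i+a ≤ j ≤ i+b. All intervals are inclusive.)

Check ((C ∧ A) → B) at each j in [5,6]:
  j=5: false
  j=6: false
No position in the window satisfies it → formula fails.

No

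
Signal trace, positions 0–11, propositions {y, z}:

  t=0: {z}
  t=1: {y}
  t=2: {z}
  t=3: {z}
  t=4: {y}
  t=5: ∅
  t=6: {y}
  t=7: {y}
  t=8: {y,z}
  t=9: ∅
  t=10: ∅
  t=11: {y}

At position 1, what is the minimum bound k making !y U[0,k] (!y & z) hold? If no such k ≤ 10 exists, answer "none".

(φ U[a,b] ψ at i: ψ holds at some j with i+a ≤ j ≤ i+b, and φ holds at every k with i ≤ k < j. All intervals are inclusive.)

none

Need earliest j ≥ 1 with (!y & z), and !y at every k in [1,j-1].
  j=1: rhs fails.
  j=2: rhs holds but lhs fails at k=1.
  j=3: rhs holds but lhs fails at k=1.
  j=4: rhs fails.
  j=5: rhs fails.
  j=6: rhs fails.
  j=7: rhs fails.
  j=8: rhs fails.
  j=9: rhs fails.
  j=10: rhs fails.
  j=11: rhs fails.
No witness within the range → none.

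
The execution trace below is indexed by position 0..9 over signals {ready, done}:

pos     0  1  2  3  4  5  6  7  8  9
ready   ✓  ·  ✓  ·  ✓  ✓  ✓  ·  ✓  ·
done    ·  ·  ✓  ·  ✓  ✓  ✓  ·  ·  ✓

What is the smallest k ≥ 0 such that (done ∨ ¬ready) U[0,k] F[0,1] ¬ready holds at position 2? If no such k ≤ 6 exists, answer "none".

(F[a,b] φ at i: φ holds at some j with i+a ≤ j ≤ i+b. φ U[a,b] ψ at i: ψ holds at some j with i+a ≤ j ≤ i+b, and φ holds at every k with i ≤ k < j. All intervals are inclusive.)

0

Need earliest j ≥ 2 with F[0,1] ¬ready, and (done ∨ ¬ready) at every k in [2,j-1].
  j=2: rhs holds (empty prefix). k = 0.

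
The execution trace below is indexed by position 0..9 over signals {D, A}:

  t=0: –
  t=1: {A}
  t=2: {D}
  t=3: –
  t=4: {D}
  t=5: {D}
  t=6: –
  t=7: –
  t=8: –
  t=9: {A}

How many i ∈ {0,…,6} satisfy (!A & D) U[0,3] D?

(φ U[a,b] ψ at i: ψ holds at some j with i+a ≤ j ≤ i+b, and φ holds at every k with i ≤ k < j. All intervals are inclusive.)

Evaluate at each i in [0,6]:
  i=0: ✗ (lhs fails at k=0 before rhs at j=2)
  i=1: ✗ (lhs fails at k=1 before rhs at j=2)
  i=2: ✓ (rhs at j=2)
  i=3: ✗ (lhs fails at k=3 before rhs at j=4)
  i=4: ✓ (rhs at j=4)
  i=5: ✓ (rhs at j=5)
  i=6: ✗ (no rhs in [6,9])
Positions where it holds: {2, 4, 5} → 3.

3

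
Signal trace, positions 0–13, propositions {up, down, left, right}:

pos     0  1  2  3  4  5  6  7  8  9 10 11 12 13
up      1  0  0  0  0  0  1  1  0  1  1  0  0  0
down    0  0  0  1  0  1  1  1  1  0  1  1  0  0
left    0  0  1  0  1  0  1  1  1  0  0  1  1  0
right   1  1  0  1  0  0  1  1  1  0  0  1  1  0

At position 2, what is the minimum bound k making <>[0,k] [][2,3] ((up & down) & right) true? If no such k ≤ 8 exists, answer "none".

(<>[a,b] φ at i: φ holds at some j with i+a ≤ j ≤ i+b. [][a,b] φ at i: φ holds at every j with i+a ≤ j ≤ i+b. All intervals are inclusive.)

Scan j = 2,3,… for [][2,3] ((up & down) & right):
  j=2: fails
  j=3: fails
  j=4: holds
First hit at j=4, so smallest k = 4-2 = 2.

2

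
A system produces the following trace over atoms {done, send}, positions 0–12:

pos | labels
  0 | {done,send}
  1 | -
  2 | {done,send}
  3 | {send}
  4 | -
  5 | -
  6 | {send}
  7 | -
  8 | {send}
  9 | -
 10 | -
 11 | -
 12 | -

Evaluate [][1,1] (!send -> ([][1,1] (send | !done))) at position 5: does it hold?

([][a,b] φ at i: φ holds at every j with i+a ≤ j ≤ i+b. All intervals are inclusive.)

Check (!send -> ([][1,1] (send | !done))) at every j in [6,6]:
  j=6: antecedent false → ✓
All positions satisfy it → formula holds.

True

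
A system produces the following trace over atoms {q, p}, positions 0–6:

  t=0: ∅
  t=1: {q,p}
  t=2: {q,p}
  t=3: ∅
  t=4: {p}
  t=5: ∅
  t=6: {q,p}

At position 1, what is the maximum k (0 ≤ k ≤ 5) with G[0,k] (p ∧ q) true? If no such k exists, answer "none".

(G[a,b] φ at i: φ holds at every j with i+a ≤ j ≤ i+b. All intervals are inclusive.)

(p ∧ q) must hold from j=1 onward; find where it first fails.
  j=1: holds
  j=2: holds
  j=3: fails
Holds on [1,2], so largest k = 1.

1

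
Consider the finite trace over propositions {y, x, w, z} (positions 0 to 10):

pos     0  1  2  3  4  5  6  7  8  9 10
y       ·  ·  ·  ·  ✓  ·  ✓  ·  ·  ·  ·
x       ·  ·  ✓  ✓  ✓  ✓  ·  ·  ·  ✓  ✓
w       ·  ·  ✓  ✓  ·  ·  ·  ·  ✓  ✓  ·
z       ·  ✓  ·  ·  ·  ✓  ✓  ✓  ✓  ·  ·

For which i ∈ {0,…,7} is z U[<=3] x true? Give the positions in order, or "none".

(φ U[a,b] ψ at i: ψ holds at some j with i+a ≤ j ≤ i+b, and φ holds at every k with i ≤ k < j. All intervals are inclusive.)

1, 2, 3, 4, 5, 6, 7

Evaluate at each i in [0,7]:
  i=0: ✗ (lhs fails at k=0 before rhs at j=2)
  i=1: ✓ (rhs at j=2; lhs holds on [1,1])
  i=2: ✓ (rhs at j=2)
  i=3: ✓ (rhs at j=3)
  i=4: ✓ (rhs at j=4)
  i=5: ✓ (rhs at j=5)
  i=6: ✓ (rhs at j=9; lhs holds on [6,8])
  i=7: ✓ (rhs at j=9; lhs holds on [7,8])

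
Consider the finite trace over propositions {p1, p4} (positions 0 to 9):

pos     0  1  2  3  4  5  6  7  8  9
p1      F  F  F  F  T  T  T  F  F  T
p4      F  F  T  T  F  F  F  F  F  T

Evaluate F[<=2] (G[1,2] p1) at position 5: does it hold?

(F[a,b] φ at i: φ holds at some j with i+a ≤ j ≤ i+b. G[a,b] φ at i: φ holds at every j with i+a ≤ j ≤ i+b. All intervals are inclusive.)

False

Check G[1,2] p1 at each j in [5,7]:
  j=5: fails at 7
  j=6: fails at 7
  j=7: fails at 8
No position in the window satisfies it → formula fails.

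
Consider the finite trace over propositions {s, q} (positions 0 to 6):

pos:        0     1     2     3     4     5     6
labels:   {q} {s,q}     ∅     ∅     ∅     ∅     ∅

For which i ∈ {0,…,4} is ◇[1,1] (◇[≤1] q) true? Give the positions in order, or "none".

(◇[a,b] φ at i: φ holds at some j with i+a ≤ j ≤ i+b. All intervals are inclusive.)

Evaluate at each i in [0,4]:
  i=0: ✓ (witness j=1)
  i=1: ✗ (none in [2,2])
  i=2: ✗ (none in [3,3])
  i=3: ✗ (none in [4,4])
  i=4: ✗ (none in [5,5])

0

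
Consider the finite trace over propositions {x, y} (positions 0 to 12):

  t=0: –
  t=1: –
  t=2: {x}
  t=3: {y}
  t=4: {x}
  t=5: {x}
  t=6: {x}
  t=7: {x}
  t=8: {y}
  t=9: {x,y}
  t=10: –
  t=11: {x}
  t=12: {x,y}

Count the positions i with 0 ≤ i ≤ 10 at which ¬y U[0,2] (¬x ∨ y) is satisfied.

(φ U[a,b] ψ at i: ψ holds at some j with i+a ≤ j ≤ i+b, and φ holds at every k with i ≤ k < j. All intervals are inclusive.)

9

Evaluate at each i in [0,10]:
  i=0: ✓ (rhs at j=0)
  i=1: ✓ (rhs at j=1)
  i=2: ✓ (rhs at j=3; lhs holds on [2,2])
  i=3: ✓ (rhs at j=3)
  i=4: ✗ (no rhs in [4,6])
  i=5: ✗ (no rhs in [5,7])
  i=6: ✓ (rhs at j=8; lhs holds on [6,7])
  i=7: ✓ (rhs at j=8; lhs holds on [7,7])
  i=8: ✓ (rhs at j=8)
  i=9: ✓ (rhs at j=9)
  i=10: ✓ (rhs at j=10)
Positions where it holds: {0, 1, 2, 3, 6, 7, 8, 9, 10} → 9.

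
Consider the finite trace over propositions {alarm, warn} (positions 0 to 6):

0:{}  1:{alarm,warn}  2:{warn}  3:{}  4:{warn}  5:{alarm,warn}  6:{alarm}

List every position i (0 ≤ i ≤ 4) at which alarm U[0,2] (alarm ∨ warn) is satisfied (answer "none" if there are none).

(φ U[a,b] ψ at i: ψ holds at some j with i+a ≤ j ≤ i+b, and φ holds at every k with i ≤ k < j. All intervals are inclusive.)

Evaluate at each i in [0,4]:
  i=0: ✗ (lhs fails at k=0 before rhs at j=1)
  i=1: ✓ (rhs at j=1)
  i=2: ✓ (rhs at j=2)
  i=3: ✗ (lhs fails at k=3 before rhs at j=4)
  i=4: ✓ (rhs at j=4)

1, 2, 4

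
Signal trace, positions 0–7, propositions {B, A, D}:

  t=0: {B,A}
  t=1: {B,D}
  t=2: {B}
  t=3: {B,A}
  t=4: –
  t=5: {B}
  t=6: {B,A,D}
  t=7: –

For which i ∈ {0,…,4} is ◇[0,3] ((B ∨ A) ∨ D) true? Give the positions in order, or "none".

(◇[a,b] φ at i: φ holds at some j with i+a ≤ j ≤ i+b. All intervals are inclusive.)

Evaluate at each i in [0,4]:
  i=0: ✓ (witness j=0)
  i=1: ✓ (witness j=1)
  i=2: ✓ (witness j=2)
  i=3: ✓ (witness j=3)
  i=4: ✓ (witness j=5)

0, 1, 2, 3, 4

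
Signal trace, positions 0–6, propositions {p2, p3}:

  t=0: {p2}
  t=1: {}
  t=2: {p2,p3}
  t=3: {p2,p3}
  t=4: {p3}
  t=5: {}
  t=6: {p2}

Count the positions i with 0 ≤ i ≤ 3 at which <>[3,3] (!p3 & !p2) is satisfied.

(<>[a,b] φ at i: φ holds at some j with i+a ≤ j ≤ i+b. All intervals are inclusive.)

Evaluate at each i in [0,3]:
  i=0: ✗ (none in [3,3])
  i=1: ✗ (none in [4,4])
  i=2: ✓ (witness j=5)
  i=3: ✗ (none in [6,6])
Positions where it holds: {2} → 1.

1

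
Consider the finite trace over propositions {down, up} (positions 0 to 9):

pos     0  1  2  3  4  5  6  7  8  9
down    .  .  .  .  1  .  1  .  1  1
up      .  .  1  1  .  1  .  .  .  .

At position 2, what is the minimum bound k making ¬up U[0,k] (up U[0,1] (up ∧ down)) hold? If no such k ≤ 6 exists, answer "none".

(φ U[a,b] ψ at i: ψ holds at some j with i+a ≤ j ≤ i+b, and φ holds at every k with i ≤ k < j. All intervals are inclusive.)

Need earliest j ≥ 2 with (up U[0,1] (up ∧ down)), and ¬up at every k in [2,j-1].
  j=2: rhs fails.
  j=3: rhs fails.
  j=4: rhs fails.
  j=5: rhs fails.
  j=6: rhs fails.
  j=7: rhs fails.
  j=8: rhs fails.
No witness within the range → none.

none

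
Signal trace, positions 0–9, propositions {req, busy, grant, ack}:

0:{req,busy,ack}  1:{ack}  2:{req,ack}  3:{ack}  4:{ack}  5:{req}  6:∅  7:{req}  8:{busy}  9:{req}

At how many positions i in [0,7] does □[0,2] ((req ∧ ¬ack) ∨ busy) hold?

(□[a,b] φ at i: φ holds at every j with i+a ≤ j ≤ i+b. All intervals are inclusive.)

1

Evaluate at each i in [0,7]:
  i=0: ✗ (fails at j=1)
  i=1: ✗ (fails at j=1)
  i=2: ✗ (fails at j=2)
  i=3: ✗ (fails at j=3)
  i=4: ✗ (fails at j=4)
  i=5: ✗ (fails at j=6)
  i=6: ✗ (fails at j=6)
  i=7: ✓ (all of [7,9])
Positions where it holds: {7} → 1.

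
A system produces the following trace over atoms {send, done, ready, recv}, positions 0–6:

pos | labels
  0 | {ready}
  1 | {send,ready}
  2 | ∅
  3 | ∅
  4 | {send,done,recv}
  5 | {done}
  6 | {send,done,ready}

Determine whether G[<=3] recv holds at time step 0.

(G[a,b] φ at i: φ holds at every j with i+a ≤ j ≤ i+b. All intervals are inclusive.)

Does not hold

Check recv at every j in [0,3]:
  j=0: false
  j=1: false
  j=2: false
  j=3: false
Fails at j=0 → formula fails.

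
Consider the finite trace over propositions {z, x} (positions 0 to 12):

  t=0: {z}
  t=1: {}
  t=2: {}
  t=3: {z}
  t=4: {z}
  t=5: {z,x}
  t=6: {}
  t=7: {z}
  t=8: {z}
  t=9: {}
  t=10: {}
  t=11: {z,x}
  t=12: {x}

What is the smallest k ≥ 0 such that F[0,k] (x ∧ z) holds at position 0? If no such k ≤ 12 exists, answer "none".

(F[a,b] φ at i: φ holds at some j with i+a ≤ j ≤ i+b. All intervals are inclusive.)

5

Scan j = 0,1,… for (x ∧ z):
  j=0: fails
  j=1: fails
  j=2: fails
  j=3: fails
  j=4: fails
  j=5: holds
First hit at j=5, so smallest k = 5-0 = 5.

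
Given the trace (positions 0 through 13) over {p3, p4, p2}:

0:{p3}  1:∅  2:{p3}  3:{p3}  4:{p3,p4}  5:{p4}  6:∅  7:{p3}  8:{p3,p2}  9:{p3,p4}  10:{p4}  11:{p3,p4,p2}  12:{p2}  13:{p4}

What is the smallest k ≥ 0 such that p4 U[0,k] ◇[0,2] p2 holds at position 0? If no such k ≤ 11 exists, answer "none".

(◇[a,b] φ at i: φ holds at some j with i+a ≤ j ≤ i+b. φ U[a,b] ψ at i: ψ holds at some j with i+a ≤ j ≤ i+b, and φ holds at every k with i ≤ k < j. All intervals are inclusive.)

Need earliest j ≥ 0 with ◇[0,2] p2, and p4 at every k in [0,j-1].
  j=0: rhs fails.
  j=1: rhs fails.
  j=2: rhs fails.
  j=3: rhs fails.
  j=4: rhs fails.
  j=5: rhs fails.
  j=6: rhs holds but lhs fails at k=0.
  j=7: rhs holds but lhs fails at k=0.
  j=8: rhs holds but lhs fails at k=0.
  j=9: rhs holds but lhs fails at k=0.
  j=10: rhs holds but lhs fails at k=0.
  j=11: rhs holds but lhs fails at k=0.
No witness within the range → none.

none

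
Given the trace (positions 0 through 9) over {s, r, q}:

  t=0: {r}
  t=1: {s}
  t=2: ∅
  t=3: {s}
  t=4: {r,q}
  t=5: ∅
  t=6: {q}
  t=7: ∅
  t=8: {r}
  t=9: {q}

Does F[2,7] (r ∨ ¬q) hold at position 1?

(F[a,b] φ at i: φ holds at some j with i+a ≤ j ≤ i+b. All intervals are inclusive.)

Check (r ∨ ¬q) at each j in [3,8]:
  j=3: true
  j=4: true
  j=5: true
  j=6: false
  j=7: true
  j=8: true
Found at j=3 → formula holds.

Holds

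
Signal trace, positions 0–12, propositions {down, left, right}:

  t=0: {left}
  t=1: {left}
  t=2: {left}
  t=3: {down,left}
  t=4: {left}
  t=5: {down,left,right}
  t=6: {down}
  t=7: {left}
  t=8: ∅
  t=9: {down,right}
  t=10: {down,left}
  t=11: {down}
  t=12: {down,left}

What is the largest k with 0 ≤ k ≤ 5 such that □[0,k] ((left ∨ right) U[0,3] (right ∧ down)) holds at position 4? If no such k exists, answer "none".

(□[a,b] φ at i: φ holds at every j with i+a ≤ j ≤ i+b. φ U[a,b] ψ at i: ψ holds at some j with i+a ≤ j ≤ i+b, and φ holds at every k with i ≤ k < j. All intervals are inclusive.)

1

((left ∨ right) U[0,3] (right ∧ down)) must hold from j=4 onward; find where it first fails.
  j=4: holds
  j=5: holds
  j=6: fails
Holds on [4,5], so largest k = 1.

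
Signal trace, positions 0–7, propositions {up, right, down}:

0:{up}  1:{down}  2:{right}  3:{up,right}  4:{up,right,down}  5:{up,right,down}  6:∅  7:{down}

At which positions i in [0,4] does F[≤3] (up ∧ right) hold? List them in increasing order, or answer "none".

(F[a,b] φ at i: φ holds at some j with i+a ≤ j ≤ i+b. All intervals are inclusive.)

0, 1, 2, 3, 4

Evaluate at each i in [0,4]:
  i=0: ✓ (witness j=3)
  i=1: ✓ (witness j=3)
  i=2: ✓ (witness j=3)
  i=3: ✓ (witness j=3)
  i=4: ✓ (witness j=4)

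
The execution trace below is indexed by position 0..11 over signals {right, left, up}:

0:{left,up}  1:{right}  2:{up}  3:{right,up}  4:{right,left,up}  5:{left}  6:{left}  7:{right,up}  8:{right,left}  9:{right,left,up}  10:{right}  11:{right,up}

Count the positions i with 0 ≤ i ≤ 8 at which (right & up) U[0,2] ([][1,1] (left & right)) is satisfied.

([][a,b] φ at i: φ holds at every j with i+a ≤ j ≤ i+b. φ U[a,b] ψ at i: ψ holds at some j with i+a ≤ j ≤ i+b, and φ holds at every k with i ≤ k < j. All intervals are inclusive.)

3

Evaluate at each i in [0,8]:
  i=0: ✗ (no rhs in [0,2])
  i=1: ✗ (lhs fails at k=1 before rhs at j=3)
  i=2: ✗ (lhs fails at k=2 before rhs at j=3)
  i=3: ✓ (rhs at j=3)
  i=4: ✗ (no rhs in [4,6])
  i=5: ✗ (lhs fails at k=5 before rhs at j=7)
  i=6: ✗ (lhs fails at k=6 before rhs at j=7)
  i=7: ✓ (rhs at j=7)
  i=8: ✓ (rhs at j=8)
Positions where it holds: {3, 7, 8} → 3.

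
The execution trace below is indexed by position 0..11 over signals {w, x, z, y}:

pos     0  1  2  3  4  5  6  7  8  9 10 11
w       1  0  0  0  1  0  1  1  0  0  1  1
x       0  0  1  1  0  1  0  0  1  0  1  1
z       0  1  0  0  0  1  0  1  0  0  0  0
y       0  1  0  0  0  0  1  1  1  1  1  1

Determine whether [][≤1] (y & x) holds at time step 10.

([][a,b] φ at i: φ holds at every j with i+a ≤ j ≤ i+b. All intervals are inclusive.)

Check (y & x) at every j in [10,11]:
  j=10: true
  j=11: true
All positions satisfy it → formula holds.

Holds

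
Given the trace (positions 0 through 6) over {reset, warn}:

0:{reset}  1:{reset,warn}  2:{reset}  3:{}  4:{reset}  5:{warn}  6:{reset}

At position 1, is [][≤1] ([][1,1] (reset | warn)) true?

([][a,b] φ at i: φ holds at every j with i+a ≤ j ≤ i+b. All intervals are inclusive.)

Does not hold

Check [][1,1] (reset | warn) at every j in [1,2]:
  j=1: holds on [2,2]
  j=2: fails at 3
Fails at j=2 → formula fails.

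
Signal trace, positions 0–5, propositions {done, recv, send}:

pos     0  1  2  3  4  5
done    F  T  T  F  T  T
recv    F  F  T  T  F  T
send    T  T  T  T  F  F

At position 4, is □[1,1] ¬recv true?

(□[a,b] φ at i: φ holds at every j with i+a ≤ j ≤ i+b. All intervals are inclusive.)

False

Check ¬recv at every j in [5,5]:
  j=5: false
Fails at j=5 → formula fails.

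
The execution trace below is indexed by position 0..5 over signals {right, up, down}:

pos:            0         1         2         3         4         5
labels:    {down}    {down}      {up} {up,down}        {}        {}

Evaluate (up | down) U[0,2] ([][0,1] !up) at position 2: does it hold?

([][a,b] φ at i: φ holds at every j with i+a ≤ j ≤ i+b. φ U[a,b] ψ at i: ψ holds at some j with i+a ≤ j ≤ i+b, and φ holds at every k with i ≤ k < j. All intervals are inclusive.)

Yes

Need some j in [2,4] with [][0,1] !up, and (up | down) at every k in [2,j-1].
  j=2: [][0,1] !up — fails at 2.
  j=3: [][0,1] !up — fails at 3.
  j=4: [][0,1] !up holds; (up | down) holds at every k in [2,3] → satisfied.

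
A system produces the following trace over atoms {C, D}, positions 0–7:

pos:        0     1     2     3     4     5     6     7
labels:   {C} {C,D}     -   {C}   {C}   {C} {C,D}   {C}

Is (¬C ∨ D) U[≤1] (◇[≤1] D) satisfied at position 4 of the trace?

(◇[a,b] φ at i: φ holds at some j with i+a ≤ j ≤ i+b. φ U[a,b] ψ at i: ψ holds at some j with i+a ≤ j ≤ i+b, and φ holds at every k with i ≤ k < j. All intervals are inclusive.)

Need some j in [4,5] with ◇[≤1] D, and (¬C ∨ D) at every k in [4,j-1].
  j=4: ◇[≤1] D — fails (none in [4,5]).
  j=5: ◇[≤1] D holds, but (¬C ∨ D) fails at k=4 → not this j.
No j in the window works → until fails.

Does not hold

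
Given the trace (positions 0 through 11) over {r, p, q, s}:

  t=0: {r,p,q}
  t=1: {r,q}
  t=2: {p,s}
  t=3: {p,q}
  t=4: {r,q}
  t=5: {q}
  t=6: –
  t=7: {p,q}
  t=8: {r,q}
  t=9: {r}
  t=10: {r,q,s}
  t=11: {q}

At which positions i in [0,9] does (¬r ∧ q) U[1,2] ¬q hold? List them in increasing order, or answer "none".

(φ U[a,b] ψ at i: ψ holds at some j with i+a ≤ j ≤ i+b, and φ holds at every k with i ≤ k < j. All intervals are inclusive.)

5

Evaluate at each i in [0,9]:
  i=0: ✗ (lhs fails at k=0 before rhs at j=2)
  i=1: ✗ (lhs fails at k=1 before rhs at j=2)
  i=2: ✗ (no rhs in [3,4])
  i=3: ✗ (no rhs in [4,5])
  i=4: ✗ (lhs fails at k=4 before rhs at j=6)
  i=5: ✓ (rhs at j=6; lhs holds on [5,5])
  i=6: ✗ (no rhs in [7,8])
  i=7: ✗ (lhs fails at k=8 before rhs at j=9)
  i=8: ✗ (lhs fails at k=8 before rhs at j=9)
  i=9: ✗ (no rhs in [10,11])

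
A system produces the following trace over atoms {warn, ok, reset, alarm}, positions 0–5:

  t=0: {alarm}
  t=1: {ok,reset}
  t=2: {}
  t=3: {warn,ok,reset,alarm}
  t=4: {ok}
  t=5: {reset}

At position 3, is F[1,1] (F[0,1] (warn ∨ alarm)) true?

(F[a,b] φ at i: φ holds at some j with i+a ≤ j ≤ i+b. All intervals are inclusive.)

Check F[0,1] (warn ∨ alarm) at each j in [4,4]:
  j=4: fails (none in [4,5])
No position in the window satisfies it → formula fails.

Does not hold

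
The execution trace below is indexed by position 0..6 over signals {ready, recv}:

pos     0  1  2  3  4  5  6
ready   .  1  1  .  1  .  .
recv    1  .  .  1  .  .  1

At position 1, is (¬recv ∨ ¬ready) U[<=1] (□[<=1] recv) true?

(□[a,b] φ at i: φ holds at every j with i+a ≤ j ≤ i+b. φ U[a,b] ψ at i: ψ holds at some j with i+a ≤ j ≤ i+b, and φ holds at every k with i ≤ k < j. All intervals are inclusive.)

Need some j in [1,2] with □[<=1] recv, and (¬recv ∨ ¬ready) at every k in [1,j-1].
  j=1: □[<=1] recv — fails at 1.
  j=2: □[<=1] recv — fails at 2.
No j in the window works → until fails.

False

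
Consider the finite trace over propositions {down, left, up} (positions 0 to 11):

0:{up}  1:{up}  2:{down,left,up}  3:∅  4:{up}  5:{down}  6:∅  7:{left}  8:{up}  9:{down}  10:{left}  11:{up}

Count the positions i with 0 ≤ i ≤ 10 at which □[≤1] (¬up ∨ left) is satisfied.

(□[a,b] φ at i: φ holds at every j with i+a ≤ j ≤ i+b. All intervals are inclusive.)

4

Evaluate at each i in [0,10]:
  i=0: ✗ (fails at j=0)
  i=1: ✗ (fails at j=1)
  i=2: ✓ (all of [2,3])
  i=3: ✗ (fails at j=4)
  i=4: ✗ (fails at j=4)
  i=5: ✓ (all of [5,6])
  i=6: ✓ (all of [6,7])
  i=7: ✗ (fails at j=8)
  i=8: ✗ (fails at j=8)
  i=9: ✓ (all of [9,10])
  i=10: ✗ (fails at j=11)
Positions where it holds: {2, 5, 6, 9} → 4.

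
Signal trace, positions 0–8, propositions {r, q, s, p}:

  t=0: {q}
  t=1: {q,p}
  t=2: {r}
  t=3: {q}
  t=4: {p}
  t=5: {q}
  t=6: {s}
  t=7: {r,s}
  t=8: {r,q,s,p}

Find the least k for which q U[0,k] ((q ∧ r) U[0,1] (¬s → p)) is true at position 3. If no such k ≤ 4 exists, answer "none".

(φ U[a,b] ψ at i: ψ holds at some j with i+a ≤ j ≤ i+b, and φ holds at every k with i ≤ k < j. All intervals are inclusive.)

Need earliest j ≥ 3 with ((q ∧ r) U[0,1] (¬s → p)), and q at every k in [3,j-1].
  j=3: rhs fails.
  j=4: rhs holds; lhs holds on [3,3]. k = 1.

1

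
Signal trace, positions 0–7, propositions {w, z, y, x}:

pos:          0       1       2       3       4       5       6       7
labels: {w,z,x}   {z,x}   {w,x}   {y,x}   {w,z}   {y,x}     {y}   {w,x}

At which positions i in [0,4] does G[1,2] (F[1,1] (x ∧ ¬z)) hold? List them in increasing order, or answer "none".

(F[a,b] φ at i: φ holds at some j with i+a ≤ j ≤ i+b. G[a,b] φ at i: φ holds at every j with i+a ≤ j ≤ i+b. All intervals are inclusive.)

Evaluate at each i in [0,4]:
  i=0: ✓ (all of [1,2])
  i=1: ✗ (fails at j=3)
  i=2: ✗ (fails at j=3)
  i=3: ✗ (fails at j=5)
  i=4: ✗ (fails at j=5)

0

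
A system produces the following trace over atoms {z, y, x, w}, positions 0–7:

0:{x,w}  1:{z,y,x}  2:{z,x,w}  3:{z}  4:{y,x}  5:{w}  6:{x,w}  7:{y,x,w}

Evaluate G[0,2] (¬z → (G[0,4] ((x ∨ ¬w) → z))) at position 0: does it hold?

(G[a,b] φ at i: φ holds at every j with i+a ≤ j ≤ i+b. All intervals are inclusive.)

Check (¬z → (G[0,4] ((x ∨ ¬w) → z))) at every j in [0,2]:
  j=0: antecedent true; consequent fails at 0 → ✗
  j=1: antecedent false → ✓
  j=2: antecedent false → ✓
Fails at j=0 → formula fails.

False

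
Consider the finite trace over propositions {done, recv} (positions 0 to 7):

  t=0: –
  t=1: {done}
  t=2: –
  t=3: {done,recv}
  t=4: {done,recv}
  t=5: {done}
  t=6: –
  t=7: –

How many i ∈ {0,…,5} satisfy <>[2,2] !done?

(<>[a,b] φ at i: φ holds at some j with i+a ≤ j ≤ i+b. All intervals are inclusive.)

Evaluate at each i in [0,5]:
  i=0: ✓ (witness j=2)
  i=1: ✗ (none in [3,3])
  i=2: ✗ (none in [4,4])
  i=3: ✗ (none in [5,5])
  i=4: ✓ (witness j=6)
  i=5: ✓ (witness j=7)
Positions where it holds: {0, 4, 5} → 3.

3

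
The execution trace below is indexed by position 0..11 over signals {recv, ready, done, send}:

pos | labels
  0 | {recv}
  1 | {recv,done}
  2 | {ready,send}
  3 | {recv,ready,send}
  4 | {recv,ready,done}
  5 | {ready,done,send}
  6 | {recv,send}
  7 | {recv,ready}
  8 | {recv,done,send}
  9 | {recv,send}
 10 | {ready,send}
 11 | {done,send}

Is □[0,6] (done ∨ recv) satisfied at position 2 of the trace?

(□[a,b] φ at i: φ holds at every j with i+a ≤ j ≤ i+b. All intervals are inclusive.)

Does not hold

Check (done ∨ recv) at every j in [2,8]:
  j=2: false
  j=3: true
  j=4: true
  j=5: true
  j=6: true
  j=7: true
  j=8: true
Fails at j=2 → formula fails.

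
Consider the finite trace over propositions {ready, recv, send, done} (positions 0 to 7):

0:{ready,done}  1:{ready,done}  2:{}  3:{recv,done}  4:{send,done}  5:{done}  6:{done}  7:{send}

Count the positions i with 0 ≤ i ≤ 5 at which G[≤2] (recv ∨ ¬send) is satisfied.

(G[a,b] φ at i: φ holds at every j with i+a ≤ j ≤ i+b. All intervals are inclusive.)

2

Evaluate at each i in [0,5]:
  i=0: ✓ (all of [0,2])
  i=1: ✓ (all of [1,3])
  i=2: ✗ (fails at j=4)
  i=3: ✗ (fails at j=4)
  i=4: ✗ (fails at j=4)
  i=5: ✗ (fails at j=7)
Positions where it holds: {0, 1} → 2.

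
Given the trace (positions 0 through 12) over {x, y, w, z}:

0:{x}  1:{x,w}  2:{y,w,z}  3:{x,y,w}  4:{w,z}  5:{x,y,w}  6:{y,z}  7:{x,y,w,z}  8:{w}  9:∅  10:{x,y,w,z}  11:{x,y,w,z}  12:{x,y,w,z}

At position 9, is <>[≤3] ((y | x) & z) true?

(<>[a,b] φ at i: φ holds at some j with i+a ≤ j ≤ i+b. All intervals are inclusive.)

Check ((y | x) & z) at each j in [9,12]:
  j=9: false
  j=10: true
  j=11: true
  j=12: true
Found at j=10 → formula holds.

Yes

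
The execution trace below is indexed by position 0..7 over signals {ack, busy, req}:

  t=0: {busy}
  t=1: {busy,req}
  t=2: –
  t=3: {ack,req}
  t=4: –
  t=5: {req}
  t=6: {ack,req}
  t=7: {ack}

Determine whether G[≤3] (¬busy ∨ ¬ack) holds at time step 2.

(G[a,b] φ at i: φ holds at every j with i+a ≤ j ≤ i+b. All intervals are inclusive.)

Yes

Check (¬busy ∨ ¬ack) at every j in [2,5]:
  j=2: true
  j=3: true
  j=4: true
  j=5: true
All positions satisfy it → formula holds.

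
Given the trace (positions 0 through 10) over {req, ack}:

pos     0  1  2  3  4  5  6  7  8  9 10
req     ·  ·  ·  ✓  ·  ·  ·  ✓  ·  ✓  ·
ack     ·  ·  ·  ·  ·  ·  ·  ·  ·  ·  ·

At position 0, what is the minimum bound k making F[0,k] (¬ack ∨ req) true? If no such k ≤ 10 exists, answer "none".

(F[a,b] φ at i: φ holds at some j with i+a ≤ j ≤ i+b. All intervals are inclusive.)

Scan j = 0,1,… for (¬ack ∨ req):
  j=0: holds
First hit at j=0, so smallest k = 0-0 = 0.

0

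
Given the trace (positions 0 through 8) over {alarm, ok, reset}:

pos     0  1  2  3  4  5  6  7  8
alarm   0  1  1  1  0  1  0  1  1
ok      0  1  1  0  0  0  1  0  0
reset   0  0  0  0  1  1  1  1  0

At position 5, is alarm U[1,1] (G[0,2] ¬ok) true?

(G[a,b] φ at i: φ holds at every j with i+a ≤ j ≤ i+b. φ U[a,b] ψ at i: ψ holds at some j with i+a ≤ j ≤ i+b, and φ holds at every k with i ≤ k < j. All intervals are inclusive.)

Need some j in [6,6] with G[0,2] ¬ok, and alarm at every k in [5,j-1].
  j=6: G[0,2] ¬ok — fails at 6.
No j in the window works → until fails.

False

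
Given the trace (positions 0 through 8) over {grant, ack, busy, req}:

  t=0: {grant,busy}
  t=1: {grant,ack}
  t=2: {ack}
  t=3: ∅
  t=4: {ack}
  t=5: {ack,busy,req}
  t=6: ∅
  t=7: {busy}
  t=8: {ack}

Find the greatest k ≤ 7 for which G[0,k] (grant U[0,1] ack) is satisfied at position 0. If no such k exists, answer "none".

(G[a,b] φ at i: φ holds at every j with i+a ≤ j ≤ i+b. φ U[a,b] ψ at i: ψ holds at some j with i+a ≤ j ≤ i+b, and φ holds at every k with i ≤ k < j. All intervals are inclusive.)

(grant U[0,1] ack) must hold from j=0 onward; find where it first fails.
  j=0: holds
  j=1: holds
  j=2: holds
  j=3: fails
Holds on [0,2], so largest k = 2.

2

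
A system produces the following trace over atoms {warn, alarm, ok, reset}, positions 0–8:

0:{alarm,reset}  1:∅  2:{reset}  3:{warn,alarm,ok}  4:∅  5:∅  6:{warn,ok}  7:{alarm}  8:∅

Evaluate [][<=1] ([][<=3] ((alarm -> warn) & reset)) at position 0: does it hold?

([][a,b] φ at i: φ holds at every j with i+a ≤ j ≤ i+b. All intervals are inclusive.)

False

Check [][<=3] ((alarm -> warn) & reset) at every j in [0,1]:
  j=0: fails at 0
  j=1: fails at 1
Fails at j=0 → formula fails.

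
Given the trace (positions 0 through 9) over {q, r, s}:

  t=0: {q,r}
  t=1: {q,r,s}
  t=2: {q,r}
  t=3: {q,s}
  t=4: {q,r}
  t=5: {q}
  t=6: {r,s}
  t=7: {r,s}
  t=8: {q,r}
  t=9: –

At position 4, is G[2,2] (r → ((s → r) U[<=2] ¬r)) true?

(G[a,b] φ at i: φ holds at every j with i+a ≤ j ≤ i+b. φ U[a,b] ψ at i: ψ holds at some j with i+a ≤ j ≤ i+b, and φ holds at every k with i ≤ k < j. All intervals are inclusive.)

No

Check (r → ((s → r) U[<=2] ¬r)) at every j in [6,6]:
  j=6: antecedent true; consequent fails → ✗
Fails at j=6 → formula fails.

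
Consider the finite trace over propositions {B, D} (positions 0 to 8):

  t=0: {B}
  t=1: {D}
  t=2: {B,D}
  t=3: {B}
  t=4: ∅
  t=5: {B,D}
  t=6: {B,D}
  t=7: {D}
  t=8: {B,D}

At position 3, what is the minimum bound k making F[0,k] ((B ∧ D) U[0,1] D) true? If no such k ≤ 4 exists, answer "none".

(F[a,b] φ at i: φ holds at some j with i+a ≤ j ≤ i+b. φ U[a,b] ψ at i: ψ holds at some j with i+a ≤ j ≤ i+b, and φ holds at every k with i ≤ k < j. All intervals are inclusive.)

Scan j = 3,4,… for ((B ∧ D) U[0,1] D):
  j=3: fails
  j=4: fails
  j=5: holds
First hit at j=5, so smallest k = 5-3 = 2.

2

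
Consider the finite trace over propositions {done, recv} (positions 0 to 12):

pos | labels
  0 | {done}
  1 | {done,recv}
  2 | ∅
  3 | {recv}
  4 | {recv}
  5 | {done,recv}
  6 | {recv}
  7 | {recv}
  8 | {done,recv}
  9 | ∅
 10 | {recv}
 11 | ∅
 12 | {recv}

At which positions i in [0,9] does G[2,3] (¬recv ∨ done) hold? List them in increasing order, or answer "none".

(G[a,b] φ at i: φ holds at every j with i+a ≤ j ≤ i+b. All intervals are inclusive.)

Evaluate at each i in [0,9]:
  i=0: ✗ (fails at j=3)
  i=1: ✗ (fails at j=3)
  i=2: ✗ (fails at j=4)
  i=3: ✗ (fails at j=6)
  i=4: ✗ (fails at j=6)
  i=5: ✗ (fails at j=7)
  i=6: ✓ (all of [8,9])
  i=7: ✗ (fails at j=10)
  i=8: ✗ (fails at j=10)
  i=9: ✗ (fails at j=12)

6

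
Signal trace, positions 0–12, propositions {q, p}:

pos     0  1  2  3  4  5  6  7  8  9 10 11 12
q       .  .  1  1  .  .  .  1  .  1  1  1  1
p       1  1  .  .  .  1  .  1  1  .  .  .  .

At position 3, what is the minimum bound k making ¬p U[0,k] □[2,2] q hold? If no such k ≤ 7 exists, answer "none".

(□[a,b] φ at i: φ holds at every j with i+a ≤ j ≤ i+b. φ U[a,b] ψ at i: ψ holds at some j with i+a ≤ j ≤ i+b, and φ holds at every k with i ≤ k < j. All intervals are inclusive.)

2

Need earliest j ≥ 3 with □[2,2] q, and ¬p at every k in [3,j-1].
  j=3: rhs fails.
  j=4: rhs fails.
  j=5: rhs holds; lhs holds on [3,4]. k = 2.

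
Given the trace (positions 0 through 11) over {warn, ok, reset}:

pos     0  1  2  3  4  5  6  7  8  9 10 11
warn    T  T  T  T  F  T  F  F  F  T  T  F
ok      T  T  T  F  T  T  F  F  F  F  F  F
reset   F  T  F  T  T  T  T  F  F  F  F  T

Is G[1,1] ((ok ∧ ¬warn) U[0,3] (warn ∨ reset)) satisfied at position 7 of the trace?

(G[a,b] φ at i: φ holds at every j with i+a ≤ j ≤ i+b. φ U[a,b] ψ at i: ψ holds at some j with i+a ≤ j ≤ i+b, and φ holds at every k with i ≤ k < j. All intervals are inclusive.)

False

Check ((ok ∧ ¬warn) U[0,3] (warn ∨ reset)) at every j in [8,8]:
  j=8: fails
Fails at j=8 → formula fails.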